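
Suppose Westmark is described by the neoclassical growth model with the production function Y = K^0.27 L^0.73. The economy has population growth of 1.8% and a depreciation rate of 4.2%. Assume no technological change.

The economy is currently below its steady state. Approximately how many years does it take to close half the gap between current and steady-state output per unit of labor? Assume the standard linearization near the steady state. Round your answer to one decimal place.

about 15.8 years

Near the steady state the convergence rate is λ = (1 − α)(n + δ).
λ = (1 − 0.27) × 0.060 = 0.73 × 0.060 = 0.0438
Half-life = ln 2 / λ = 0.6931 / 0.0438 ≈ 15.82 years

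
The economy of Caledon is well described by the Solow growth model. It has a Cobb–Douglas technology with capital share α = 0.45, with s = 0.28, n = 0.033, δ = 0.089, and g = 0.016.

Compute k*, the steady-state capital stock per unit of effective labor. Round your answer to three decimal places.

k* = 3.620

At the steady state, Δk = 0, so s·k^α = (n + g + δ)·k.
Rearranging, k^(1−α) = s / (n + g + δ).
k^0.55 = 0.28 / (0.033 + 0.016 + 0.089) = 0.28 / 0.138 = 2.0290
k* = 2.0290^(1/0.55) ≈ 3.6199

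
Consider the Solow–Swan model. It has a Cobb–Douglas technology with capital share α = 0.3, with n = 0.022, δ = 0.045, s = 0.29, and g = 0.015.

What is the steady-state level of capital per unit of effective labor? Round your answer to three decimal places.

Steady state requires s·f(k) = (n + g + δ)·k, i.e. s·k^α = (n + g + δ)·k.
Dividing both sides by k: k^(1−α) = s / (n + g + δ).
k^0.7 = 0.29 / (0.022 + 0.015 + 0.045) = 0.29 / 0.082 = 3.5366
k* = 3.5366^(1/0.7) ≈ 6.0771

k* = 6.077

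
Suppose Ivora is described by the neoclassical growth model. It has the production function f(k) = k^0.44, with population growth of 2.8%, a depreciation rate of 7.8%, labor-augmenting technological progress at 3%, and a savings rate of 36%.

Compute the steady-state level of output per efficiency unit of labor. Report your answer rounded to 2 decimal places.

At the steady state, Δk = 0, so s·k^α = (n + g + δ)·k.
Rearranging, k^(1−α) = s / (n + g + δ).
k^0.56 = 0.36 / (0.028 + 0.030 + 0.078) = 0.36 / 0.136 = 2.6471
k* = 2.6471^(1/0.56) ≈ 5.6878
y* = (k*)^α = 5.6878^0.44 ≈ 2.1487

y* = 2.15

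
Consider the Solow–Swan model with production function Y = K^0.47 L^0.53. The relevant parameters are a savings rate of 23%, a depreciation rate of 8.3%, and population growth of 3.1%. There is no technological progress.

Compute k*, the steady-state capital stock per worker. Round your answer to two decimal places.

In steady state, investment equals break-even investment: s·k^α = (n + δ)·k.
Rearranging, k^(1−α) = s / (n + δ).
k^0.53 = 0.23 / (0.031 + 0.083) = 0.23 / 0.114 = 2.0175
k* = 2.0175^(1/0.53) ≈ 3.7594

k* = 3.76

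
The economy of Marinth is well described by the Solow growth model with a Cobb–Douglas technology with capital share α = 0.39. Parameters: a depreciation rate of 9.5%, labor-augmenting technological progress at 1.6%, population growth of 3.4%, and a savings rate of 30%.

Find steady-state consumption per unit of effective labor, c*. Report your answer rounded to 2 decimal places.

c* ≈ 1.11

Steady state requires s·f(k) = (n + g + δ)·k, i.e. s·k^α = (n + g + δ)·k.
Rearranging, k^(1−α) = s / (n + g + δ).
k^0.61 = 0.30 / (0.034 + 0.016 + 0.095) = 0.30 / 0.145 = 2.0690
k* = 2.0690^(1/0.61) ≈ 3.2934
y* = (k*)^α = 3.2934^0.39 ≈ 1.5918
c* = (1 − s)·y* = (1 − 0.30) × 1.5918 ≈ 1.1143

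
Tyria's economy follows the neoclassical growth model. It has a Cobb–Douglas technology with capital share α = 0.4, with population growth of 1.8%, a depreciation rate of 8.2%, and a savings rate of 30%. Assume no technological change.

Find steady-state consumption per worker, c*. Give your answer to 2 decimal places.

At the steady state, Δk = 0, so s·k^α = (n + δ)·k.
Rearranging, k^(1−α) = s / (n + δ).
k^0.6 = 0.30 / (0.018 + 0.082) = 0.30 / 0.100 = 3.0000
k* = 3.0000^(1/0.6) ≈ 6.2403
y* = (k*)^α = 6.2403^0.4 ≈ 2.0801
c* = (1 − s)·y* = (1 − 0.30) × 2.0801 ≈ 1.4561

c* ≈ 1.46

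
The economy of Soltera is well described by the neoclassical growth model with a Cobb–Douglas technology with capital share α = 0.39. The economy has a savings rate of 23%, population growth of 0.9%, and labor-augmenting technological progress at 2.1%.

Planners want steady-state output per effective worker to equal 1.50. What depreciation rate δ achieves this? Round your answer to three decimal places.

δ ≈ 0.092

At the steady state, Δk = 0, so s·k^α = (n + g + δ)·k.
Since y* = [s/(n + g + δ)]^(α/(1−α)), we have s/(n + g + δ) = (y*)^((1−α)/α) = 1.50^1.5641 = 1.8855.
Therefore n + g + δ = s / 1.8855 = 0.23 / 1.8855 = 0.1220, so δ = 0.1220 − 0.030 = 0.0920.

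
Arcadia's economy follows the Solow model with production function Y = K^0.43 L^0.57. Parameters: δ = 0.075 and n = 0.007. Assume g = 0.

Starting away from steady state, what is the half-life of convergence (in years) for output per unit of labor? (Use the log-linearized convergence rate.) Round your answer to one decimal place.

half-life ≈ 14.8 years

Near the steady state the convergence rate is λ = (1 − α)(n + δ).
λ = (1 − 0.43) × 0.082 = 0.57 × 0.082 = 0.04674
Half-life = ln 2 / λ = 0.6931 / 0.04674 ≈ 14.83 years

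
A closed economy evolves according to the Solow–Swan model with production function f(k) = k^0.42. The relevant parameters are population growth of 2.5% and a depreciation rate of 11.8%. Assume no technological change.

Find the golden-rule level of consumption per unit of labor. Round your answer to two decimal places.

At the golden rule, f'(k) = n + δ, so α·k^(α−1) = n + δ and k_gold = (α/(n + δ))^(1/(1−α)).
k_gold = (0.42/0.143)^(1/0.58) = 2.9371^1.7241 ≈ 6.4082
c_gold = f(k_gold) − (n + δ)·k_gold = 2.1819 − 0.143×6.4082 ≈ 1.2655

c_gold ≈ 1.27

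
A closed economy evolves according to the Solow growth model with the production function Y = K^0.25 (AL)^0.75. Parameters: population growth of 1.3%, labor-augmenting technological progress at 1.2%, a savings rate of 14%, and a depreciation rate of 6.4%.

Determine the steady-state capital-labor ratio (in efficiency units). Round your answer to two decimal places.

k* = 1.83

In steady state, investment equals break-even investment: s·k^α = (n + g + δ)·k.
Rearranging, k^(1−α) = s / (n + g + δ).
k^0.75 = 0.14 / (0.013 + 0.012 + 0.064) = 0.14 / 0.089 = 1.5730
k* = 1.5730^(1/0.75) ≈ 1.8294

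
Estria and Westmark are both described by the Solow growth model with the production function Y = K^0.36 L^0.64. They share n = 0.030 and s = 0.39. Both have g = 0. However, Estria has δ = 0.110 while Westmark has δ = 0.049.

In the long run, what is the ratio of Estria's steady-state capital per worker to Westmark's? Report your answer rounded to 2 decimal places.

Steady-state k* = [s/(n + δ)]^(1/(1−α)), so the ratio is [ (s_E/(n + δ)_E) / (s_W/(n + δ)_W) ]^1.5625.
s_E/(n + δ)_E = 0.39/0.140 = 2.7857; s_W/(n + δ)_W = 0.39/0.079 = 4.9367.
Ratio = (2.7857/4.9367)^1.5625 = 0.5643^1.5625 ≈ 0.4090

ratio ≈ 0.41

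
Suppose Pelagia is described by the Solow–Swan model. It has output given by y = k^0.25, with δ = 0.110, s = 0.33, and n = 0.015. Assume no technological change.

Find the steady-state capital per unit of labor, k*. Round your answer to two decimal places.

In steady state, investment equals break-even investment: s·k^α = (n + δ)·k.
Dividing both sides by k: k^(1−α) = s / (n + δ).
k^0.75 = 0.33 / (0.015 + 0.110) = 0.33 / 0.125 = 2.6400
k* = 2.6400^(1/0.75) ≈ 3.6487

k* ≈ 3.65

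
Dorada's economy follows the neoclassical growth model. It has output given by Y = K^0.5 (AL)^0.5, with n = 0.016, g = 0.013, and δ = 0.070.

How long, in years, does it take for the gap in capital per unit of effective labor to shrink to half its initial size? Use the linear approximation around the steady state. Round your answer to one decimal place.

t_½ ≈ 14.0 years

Near the steady state the convergence rate is λ = (1 − α)(n + g + δ).
λ = (1 − 0.5) × 0.099 = 0.5 × 0.099 = 0.0495
Half-life = ln 2 / λ = 0.6931 / 0.0495 ≈ 14.00 years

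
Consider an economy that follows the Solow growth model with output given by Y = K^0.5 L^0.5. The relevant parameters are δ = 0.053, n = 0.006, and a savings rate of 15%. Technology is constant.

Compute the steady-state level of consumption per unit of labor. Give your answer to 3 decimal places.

c* ≈ 2.161

Steady state requires s·f(k) = (n + δ)·k, i.e. s·k^α = (n + δ)·k.
Dividing both sides by k: k^(1−α) = s / (n + δ).
k^0.5 = 0.15 / (0.006 + 0.053) = 0.15 / 0.059 = 2.5424
k* = 2.5424^(1/0.5) ≈ 6.4638
y* = (k*)^α = 6.4638^0.5 ≈ 2.5424
c* = (1 − s)·y* = (1 − 0.15) × 2.5424 ≈ 2.1610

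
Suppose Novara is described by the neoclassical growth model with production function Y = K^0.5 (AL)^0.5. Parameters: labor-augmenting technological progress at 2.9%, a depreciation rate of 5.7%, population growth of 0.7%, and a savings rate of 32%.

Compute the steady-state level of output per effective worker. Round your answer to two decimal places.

In steady state, investment equals break-even investment: s·k^α = (n + g + δ)·k.
Dividing both sides by k: k^(1−α) = s / (n + g + δ).
k^0.5 = 0.32 / (0.007 + 0.029 + 0.057) = 0.32 / 0.093 = 3.4409
k* = 3.4409^(1/0.5) ≈ 11.8398
y* = (k*)^α = 11.8398^0.5 ≈ 3.4409

y* = 3.44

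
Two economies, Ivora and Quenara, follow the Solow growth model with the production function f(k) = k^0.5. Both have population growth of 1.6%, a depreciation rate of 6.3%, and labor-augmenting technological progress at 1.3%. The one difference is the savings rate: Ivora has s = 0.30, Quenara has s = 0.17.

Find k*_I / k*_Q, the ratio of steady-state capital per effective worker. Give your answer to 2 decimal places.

Steady-state k* = [s/(n + g + δ)]^(1/(1−α)), so the ratio is [ (s_I/(n + g + δ)_I) / (s_Q/(n + g + δ)_Q) ]^2.
s_I/(n + g + δ)_I = 0.30/0.092 = 3.2609; s_Q/(n + g + δ)_Q = 0.17/0.092 = 1.8478.
Ratio = (3.2609/1.8478)^2 = 1.7647^2 ≈ 3.1142

ratio ≈ 3.11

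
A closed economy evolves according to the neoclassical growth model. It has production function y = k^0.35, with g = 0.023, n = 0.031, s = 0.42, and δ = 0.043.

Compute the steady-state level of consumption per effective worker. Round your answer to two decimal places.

In steady state, investment equals break-even investment: s·k^α = (n + g + δ)·k.
Rearranging, k^(1−α) = s / (n + g + δ).
k^0.65 = 0.42 / (0.031 + 0.023 + 0.043) = 0.42 / 0.097 = 4.3299
k* = 4.3299^(1/0.65) ≈ 9.5323
y* = (k*)^α = 9.5323^0.35 ≈ 2.2015
c* = (1 − s)·y* = (1 − 0.42) × 2.2015 ≈ 1.2769

c* = 1.28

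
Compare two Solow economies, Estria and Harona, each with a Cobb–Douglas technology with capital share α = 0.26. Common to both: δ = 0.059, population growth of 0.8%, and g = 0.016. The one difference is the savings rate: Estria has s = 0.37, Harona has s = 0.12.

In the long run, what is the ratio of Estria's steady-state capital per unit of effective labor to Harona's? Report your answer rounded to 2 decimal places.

Steady-state k* = [s/(n + g + δ)]^(1/(1−α)), so the ratio is [ (s_E/(n + g + δ)_E) / (s_H/(n + g + δ)_H) ]^1.3514.
s_E/(n + g + δ)_E = 0.37/0.083 = 4.4578; s_H/(n + g + δ)_H = 0.12/0.083 = 1.4458.
Ratio = (4.4578/1.4458)^1.3514 = 3.0833^1.3514 ≈ 4.5799

ratio ≈ 4.58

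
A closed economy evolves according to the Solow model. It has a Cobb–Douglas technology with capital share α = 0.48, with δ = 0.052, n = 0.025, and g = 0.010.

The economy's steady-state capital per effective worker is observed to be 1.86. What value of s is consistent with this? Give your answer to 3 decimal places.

Steady state requires s·f(k) = (n + g + δ)·k, i.e. s·k^α = (n + g + δ)·k.
So s / (n + g + δ) = (k*)^(1−α) = 1.86^0.52 = 1.3809.
Therefore s = 1.3809 × (n + g + δ) = 1.3809 × 0.087 = 0.1201.

s ≈ 0.120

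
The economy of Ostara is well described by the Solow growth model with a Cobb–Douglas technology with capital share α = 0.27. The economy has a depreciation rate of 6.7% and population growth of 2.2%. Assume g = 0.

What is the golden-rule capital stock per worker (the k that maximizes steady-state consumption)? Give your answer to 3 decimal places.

The golden rule sets f'(k) = n + δ, i.e. α·k^(α−1) = n + δ.
So k^(1−α) = α / (n + δ) = 0.27 / 0.089 = 3.0337.
k_gold = 3.0337^(1/0.73) ≈ 4.5734

k_gold ≈ 4.573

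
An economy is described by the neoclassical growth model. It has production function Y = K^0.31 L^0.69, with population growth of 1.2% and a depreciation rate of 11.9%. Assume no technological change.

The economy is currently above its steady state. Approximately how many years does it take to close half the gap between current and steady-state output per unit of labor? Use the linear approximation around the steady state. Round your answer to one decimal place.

t_½ ≈ 7.7 years

Near the steady state the convergence rate is λ = (1 − α)(n + δ).
λ = (1 − 0.31) × 0.131 = 0.69 × 0.131 = 0.09039
Half-life = ln 2 / λ = 0.6931 / 0.09039 ≈ 7.67 years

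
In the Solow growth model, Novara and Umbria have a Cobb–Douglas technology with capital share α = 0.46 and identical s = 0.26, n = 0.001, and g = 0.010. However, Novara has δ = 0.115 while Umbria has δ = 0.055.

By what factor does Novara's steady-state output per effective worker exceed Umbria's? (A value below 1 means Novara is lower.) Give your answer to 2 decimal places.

Steady-state y* = [s/(n + g + δ)]^(α/(1−α)), so the ratio is [ (s_N/(n + g + δ)_N) / (s_U/(n + g + δ)_U) ]^0.8519.
s_N/(n + g + δ)_N = 0.26/0.126 = 2.0635; s_U/(n + g + δ)_U = 0.26/0.066 = 3.9394.
Ratio = (2.0635/3.9394)^0.8519 = 0.5238^0.8519 ≈ 0.5764

y*_N / y*_U ≈ 0.58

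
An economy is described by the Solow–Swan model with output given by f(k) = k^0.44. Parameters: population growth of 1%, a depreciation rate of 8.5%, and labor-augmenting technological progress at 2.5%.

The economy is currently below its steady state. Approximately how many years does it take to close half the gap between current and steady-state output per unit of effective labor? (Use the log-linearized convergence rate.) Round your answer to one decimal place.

about 10.3 years

Near the steady state the convergence rate is λ = (1 − α)(n + g + δ).
λ = (1 − 0.44) × 0.120 = 0.56 × 0.120 = 0.0672
Half-life = ln 2 / λ = 0.6931 / 0.0672 ≈ 10.31 years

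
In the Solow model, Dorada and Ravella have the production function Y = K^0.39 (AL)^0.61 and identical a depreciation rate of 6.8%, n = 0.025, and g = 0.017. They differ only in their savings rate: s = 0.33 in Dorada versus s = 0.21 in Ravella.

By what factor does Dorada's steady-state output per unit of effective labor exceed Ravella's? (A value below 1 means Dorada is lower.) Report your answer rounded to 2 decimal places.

Steady-state y* = [s/(n + g + δ)]^(α/(1−α)), so the ratio is [ (s_D/(n + g + δ)_D) / (s_R/(n + g + δ)_R) ]^0.6393.
s_D/(n + g + δ)_D = 0.33/0.110 = 3.0000; s_R/(n + g + δ)_R = 0.21/0.110 = 1.9091.
Ratio = (3.0000/1.9091)^0.6393 = 1.5714^0.6393 ≈ 1.3350

ratio ≈ 1.34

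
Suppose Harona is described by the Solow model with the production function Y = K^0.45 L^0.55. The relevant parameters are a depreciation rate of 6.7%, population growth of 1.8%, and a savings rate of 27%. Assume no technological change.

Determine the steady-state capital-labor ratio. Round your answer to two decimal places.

k* = 8.18

At the steady state, Δk = 0, so s·k^α = (n + δ)·k.
Rearranging, k^(1−α) = s / (n + δ).
k^0.55 = 0.27 / (0.018 + 0.067) = 0.27 / 0.085 = 3.1765
k* = 3.1765^(1/0.55) ≈ 8.1778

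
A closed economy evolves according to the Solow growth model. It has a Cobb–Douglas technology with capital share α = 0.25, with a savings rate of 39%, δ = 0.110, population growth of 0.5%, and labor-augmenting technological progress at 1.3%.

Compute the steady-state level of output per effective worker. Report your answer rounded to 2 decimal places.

y* = 1.45

In steady state, investment equals break-even investment: s·k^α = (n + g + δ)·k.
Dividing both sides by k: k^(1−α) = s / (n + g + δ).
k^0.75 = 0.39 / (0.005 + 0.013 + 0.110) = 0.39 / 0.128 = 3.0469
k* = 3.0469^(1/0.75) ≈ 4.4172
y* = (k*)^α = 4.4172^0.25 ≈ 1.4497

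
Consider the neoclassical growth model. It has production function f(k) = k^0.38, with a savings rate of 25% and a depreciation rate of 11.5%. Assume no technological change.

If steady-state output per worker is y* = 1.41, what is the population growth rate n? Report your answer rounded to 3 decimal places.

Steady state requires s·f(k) = (n + δ)·k, i.e. s·k^α = (n + δ)·k.
Since y* = [s/(n + δ)]^(α/(1−α)), we have s/(n + δ) = (y*)^((1−α)/α) = 1.41^1.6316 = 1.7517.
Therefore n + δ = s / 1.7517 = 0.25 / 1.7517 = 0.1427, so n = 0.1427 − 0.115 = 0.0277.

n ≈ 0.028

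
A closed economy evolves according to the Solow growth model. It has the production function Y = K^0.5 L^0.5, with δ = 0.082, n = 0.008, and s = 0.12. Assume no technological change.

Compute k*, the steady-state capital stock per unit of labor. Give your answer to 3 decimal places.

k* ≈ 1.778

In steady state, investment equals break-even investment: s·k^α = (n + δ)·k.
Dividing both sides by k: k^(1−α) = s / (n + δ).
k^0.5 = 0.12 / (0.008 + 0.082) = 0.12 / 0.090 = 1.3333
k* = 1.3333^(1/0.5) ≈ 1.7777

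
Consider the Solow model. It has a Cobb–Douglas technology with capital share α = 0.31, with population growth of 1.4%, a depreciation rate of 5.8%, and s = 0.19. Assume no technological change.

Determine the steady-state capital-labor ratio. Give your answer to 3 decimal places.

Steady state requires s·f(k) = (n + δ)·k, i.e. s·k^α = (n + δ)·k.
Dividing both sides by k: k^(1−α) = s / (n + δ).
k^0.69 = 0.19 / (0.014 + 0.058) = 0.19 / 0.072 = 2.6389
k* = 2.6389^(1/0.69) ≈ 4.0809

k* = 4.081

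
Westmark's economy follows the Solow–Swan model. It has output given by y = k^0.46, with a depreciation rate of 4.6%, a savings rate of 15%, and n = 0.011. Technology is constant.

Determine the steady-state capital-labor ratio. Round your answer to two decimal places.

In steady state, investment equals break-even investment: s·k^α = (n + δ)·k.
Dividing both sides by k: k^(1−α) = s / (n + δ).
k^0.54 = 0.15 / (0.011 + 0.046) = 0.15 / 0.057 = 2.6316
k* = 2.6316^(1/0.54) ≈ 6.0005

k* = 6.00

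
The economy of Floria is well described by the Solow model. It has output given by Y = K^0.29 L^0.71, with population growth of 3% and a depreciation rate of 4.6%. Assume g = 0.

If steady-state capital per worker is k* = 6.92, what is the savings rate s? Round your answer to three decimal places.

s ≈ 0.300

At the steady state, Δk = 0, so s·k^α = (n + δ)·k.
So s / (n + δ) = (k*)^(1−α) = 6.92^0.71 = 3.9489.
Therefore s = 3.9489 × (n + δ) = 3.9489 × 0.076 = 0.3001.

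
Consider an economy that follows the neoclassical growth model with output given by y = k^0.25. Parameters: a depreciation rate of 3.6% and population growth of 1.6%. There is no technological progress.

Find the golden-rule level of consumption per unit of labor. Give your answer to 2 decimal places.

At the golden rule, f'(k) = n + δ, so α·k^(α−1) = n + δ and k_gold = (α/(n + δ))^(1/(1−α)).
k_gold = (0.25/0.052)^(1/0.75) = 4.8077^1.3333 ≈ 8.1139
c_gold = f(k_gold) − (n + δ)·k_gold = 1.6877 − 0.052×8.1139 ≈ 1.2658

c_gold ≈ 1.27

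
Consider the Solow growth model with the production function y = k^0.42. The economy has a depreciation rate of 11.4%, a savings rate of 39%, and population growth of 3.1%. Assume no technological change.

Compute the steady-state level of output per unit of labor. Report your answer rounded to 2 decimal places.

y* = 2.05

Steady state requires s·f(k) = (n + δ)·k, i.e. s·k^α = (n + δ)·k.
Rearranging, k^(1−α) = s / (n + δ).
k^0.58 = 0.39 / (0.031 + 0.114) = 0.39 / 0.145 = 2.6897
k* = 2.6897^(1/0.58) ≈ 5.5064
y* = (k*)^α = 5.5064^0.42 ≈ 2.0472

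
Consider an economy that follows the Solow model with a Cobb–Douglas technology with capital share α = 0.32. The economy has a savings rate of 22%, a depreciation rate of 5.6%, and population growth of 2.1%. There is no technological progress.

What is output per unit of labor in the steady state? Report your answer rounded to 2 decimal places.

y* = 1.64

Steady state requires s·f(k) = (n + δ)·k, i.e. s·k^α = (n + δ)·k.
Rearranging, k^(1−α) = s / (n + δ).
k^0.68 = 0.22 / (0.021 + 0.056) = 0.22 / 0.077 = 2.8571
k* = 2.8571^(1/0.68) ≈ 4.6825
y* = (k*)^α = 4.6825^0.32 ≈ 1.6389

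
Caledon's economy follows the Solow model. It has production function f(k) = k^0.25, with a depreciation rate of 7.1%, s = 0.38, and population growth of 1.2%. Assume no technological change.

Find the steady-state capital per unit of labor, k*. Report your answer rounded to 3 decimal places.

At the steady state, Δk = 0, so s·k^α = (n + δ)·k.
Dividing both sides by k: k^(1−α) = s / (n + δ).
k^0.75 = 0.38 / (0.012 + 0.071) = 0.38 / 0.083 = 4.5783
k* = 4.5783^(1/0.75) ≈ 7.6022

k* = 7.602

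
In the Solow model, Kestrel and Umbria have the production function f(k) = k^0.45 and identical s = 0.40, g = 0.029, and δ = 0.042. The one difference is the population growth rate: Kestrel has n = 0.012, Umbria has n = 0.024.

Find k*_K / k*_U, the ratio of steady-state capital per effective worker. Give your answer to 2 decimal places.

Steady-state k* = [s/(n + g + δ)]^(1/(1−α)), so the ratio is [ (s_K/(n + g + δ)_K) / (s_U/(n + g + δ)_U) ]^1.8182.
s_K/(n + g + δ)_K = 0.40/0.083 = 4.8193; s_U/(n + g + δ)_U = 0.40/0.095 = 4.2105.
Ratio = (4.8193/4.2105)^1.8182 = 1.1446^1.8182 ≈ 1.2783

k*_K / k*_U ≈ 1.28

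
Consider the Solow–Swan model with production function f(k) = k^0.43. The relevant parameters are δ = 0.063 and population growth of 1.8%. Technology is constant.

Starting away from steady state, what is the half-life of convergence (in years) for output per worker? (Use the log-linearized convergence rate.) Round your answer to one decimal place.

Near the steady state the convergence rate is λ = (1 − α)(n + δ).
λ = (1 − 0.43) × 0.081 = 0.57 × 0.081 = 0.04617
Half-life = ln 2 / λ = 0.6931 / 0.04617 ≈ 15.01 years

t_½ ≈ 15.0 years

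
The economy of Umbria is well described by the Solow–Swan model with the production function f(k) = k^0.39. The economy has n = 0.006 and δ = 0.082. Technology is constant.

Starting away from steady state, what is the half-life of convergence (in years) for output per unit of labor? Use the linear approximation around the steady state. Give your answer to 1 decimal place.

about 12.9 years

Near the steady state the convergence rate is λ = (1 − α)(n + δ).
λ = (1 − 0.39) × 0.088 = 0.61 × 0.088 = 0.05368
Half-life = ln 2 / λ = 0.6931 / 0.05368 ≈ 12.91 years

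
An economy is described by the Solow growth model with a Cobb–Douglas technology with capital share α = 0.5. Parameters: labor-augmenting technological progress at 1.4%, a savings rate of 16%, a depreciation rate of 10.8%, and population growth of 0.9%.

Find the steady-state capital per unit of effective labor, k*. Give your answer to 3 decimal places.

k* = 1.492

At the steady state, Δk = 0, so s·k^α = (n + g + δ)·k.
Rearranging, k^(1−α) = s / (n + g + δ).
k^0.5 = 0.16 / (0.009 + 0.014 + 0.108) = 0.16 / 0.131 = 1.2214
k* = 1.2214^(1/0.5) ≈ 1.4918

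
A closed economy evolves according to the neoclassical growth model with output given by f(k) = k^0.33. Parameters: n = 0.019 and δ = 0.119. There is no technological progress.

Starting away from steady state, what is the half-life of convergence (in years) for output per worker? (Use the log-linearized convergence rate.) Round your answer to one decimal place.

Near the steady state the convergence rate is λ = (1 − α)(n + δ).
λ = (1 − 0.33) × 0.138 = 0.67 × 0.138 = 0.09246
Half-life = ln 2 / λ = 0.6931 / 0.09246 ≈ 7.50 years

t_½ ≈ 7.5 years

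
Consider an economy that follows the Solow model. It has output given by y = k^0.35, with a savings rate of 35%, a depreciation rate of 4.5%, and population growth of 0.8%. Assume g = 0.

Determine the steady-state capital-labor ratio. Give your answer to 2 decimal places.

In steady state, investment equals break-even investment: s·k^α = (n + δ)·k.
Dividing both sides by k: k^(1−α) = s / (n + δ).
k^0.65 = 0.35 / (0.008 + 0.045) = 0.35 / 0.053 = 6.6038
k* = 6.6038^(1/0.65) ≈ 18.2483

k* = 18.25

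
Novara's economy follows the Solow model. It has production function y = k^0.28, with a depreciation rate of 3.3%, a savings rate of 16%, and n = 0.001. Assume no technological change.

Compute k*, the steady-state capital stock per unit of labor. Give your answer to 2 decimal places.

In steady state, investment equals break-even investment: s·k^α = (n + δ)·k.
Dividing both sides by k: k^(1−α) = s / (n + δ).
k^0.72 = 0.16 / (0.001 + 0.033) = 0.16 / 0.034 = 4.7059
k* = 4.7059^(1/0.72) ≈ 8.5946

k* ≈ 8.59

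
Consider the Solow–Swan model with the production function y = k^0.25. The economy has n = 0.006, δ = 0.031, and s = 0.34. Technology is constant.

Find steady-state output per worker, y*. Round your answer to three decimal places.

At the steady state, Δk = 0, so s·k^α = (n + δ)·k.
Rearranging, k^(1−α) = s / (n + δ).
k^0.75 = 0.34 / (0.006 + 0.031) = 0.34 / 0.037 = 9.1892
k* = 9.1892^(1/0.75) ≈ 19.2473
y* = (k*)^α = 19.2473^0.25 ≈ 2.0946

y* ≈ 2.095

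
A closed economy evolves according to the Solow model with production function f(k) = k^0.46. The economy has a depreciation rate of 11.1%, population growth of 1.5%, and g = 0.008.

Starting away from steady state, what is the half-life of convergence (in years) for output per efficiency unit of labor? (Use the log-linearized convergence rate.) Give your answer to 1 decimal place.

Near the steady state the convergence rate is λ = (1 − α)(n + g + δ).
λ = (1 − 0.46) × 0.134 = 0.54 × 0.134 = 0.07236
Half-life = ln 2 / λ = 0.6931 / 0.07236 ≈ 9.58 years

about 9.6 years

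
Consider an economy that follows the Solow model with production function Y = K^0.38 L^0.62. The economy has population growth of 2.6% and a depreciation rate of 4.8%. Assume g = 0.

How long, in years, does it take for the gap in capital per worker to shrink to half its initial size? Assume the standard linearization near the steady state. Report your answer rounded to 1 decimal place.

Near the steady state the convergence rate is λ = (1 − α)(n + δ).
λ = (1 − 0.38) × 0.074 = 0.62 × 0.074 = 0.04588
Half-life = ln 2 / λ = 0.6931 / 0.04588 ≈ 15.11 years

half-life ≈ 15.1 years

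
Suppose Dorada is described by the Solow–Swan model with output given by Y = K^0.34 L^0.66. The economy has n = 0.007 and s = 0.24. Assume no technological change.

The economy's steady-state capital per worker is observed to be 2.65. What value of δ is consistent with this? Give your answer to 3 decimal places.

At the steady state, Δk = 0, so s·k^α = (n + δ)·k.
So s / (n + δ) = (k*)^(1−α) = 2.65^0.66 = 1.9026.
Therefore n + δ = s / 1.9026 = 0.24 / 1.9026 = 0.1261, so δ = 0.1261 − 0.007 = 0.1191.

δ ≈ 0.119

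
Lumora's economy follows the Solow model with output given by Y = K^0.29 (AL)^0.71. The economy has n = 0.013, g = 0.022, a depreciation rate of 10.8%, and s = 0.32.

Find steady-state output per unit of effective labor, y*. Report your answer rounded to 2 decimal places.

In steady state, investment equals break-even investment: s·k^α = (n + g + δ)·k.
Rearranging, k^(1−α) = s / (n + g + δ).
k^0.71 = 0.32 / (0.013 + 0.022 + 0.108) = 0.32 / 0.143 = 2.2378
k* = 2.2378^(1/0.71) ≈ 3.1096
y* = (k*)^α = 3.1096^0.29 ≈ 1.3896

y* ≈ 1.39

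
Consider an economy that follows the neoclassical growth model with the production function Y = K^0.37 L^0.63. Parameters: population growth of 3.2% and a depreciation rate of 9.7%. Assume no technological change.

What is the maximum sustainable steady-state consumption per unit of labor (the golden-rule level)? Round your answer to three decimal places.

c_gold ≈ 1.170

At the golden rule, f'(k) = n + δ, so α·k^(α−1) = n + δ and k_gold = (α/(n + δ))^(1/(1−α)).
k_gold = (0.37/0.129)^(1/0.63) = 2.8682^1.5873 ≈ 5.3255
c_gold = f(k_gold) − (n + δ)·k_gold = 1.8567 − 0.129×5.3255 ≈ 1.1697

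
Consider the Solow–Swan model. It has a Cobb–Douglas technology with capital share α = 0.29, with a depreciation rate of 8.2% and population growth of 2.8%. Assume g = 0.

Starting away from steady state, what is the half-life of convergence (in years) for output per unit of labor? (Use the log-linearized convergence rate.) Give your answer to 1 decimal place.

t_½ ≈ 8.9 years

Near the steady state the convergence rate is λ = (1 − α)(n + δ).
λ = (1 − 0.29) × 0.110 = 0.71 × 0.110 = 0.0781
Half-life = ln 2 / λ = 0.6931 / 0.0781 ≈ 8.87 years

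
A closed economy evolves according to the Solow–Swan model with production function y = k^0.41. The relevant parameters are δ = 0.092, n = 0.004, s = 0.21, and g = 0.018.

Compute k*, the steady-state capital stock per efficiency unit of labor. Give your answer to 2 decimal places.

k* ≈ 2.82

In steady state, investment equals break-even investment: s·k^α = (n + g + δ)·k.
Dividing both sides by k: k^(1−α) = s / (n + g + δ).
k^0.59 = 0.21 / (0.004 + 0.018 + 0.092) = 0.21 / 0.114 = 1.8421
k* = 1.8421^(1/0.59) ≈ 2.8163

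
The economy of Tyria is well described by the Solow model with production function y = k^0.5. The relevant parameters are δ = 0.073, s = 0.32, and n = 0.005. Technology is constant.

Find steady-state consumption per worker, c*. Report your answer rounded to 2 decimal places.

c* ≈ 2.79

At the steady state, Δk = 0, so s·k^α = (n + δ)·k.
Rearranging, k^(1−α) = s / (n + δ).
k^0.5 = 0.32 / (0.005 + 0.073) = 0.32 / 0.078 = 4.1026
k* = 4.1026^(1/0.5) ≈ 16.8313
y* = (k*)^α = 16.8313^0.5 ≈ 4.1026
c* = (1 − s)·y* = (1 − 0.32) × 4.1026 ≈ 2.7898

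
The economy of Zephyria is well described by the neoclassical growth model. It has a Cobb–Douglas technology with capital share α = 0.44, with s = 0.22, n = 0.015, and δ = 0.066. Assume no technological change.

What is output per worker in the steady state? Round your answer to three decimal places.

In steady state, investment equals break-even investment: s·k^α = (n + δ)·k.
Dividing both sides by k: k^(1−α) = s / (n + δ).
k^0.56 = 0.22 / (0.015 + 0.066) = 0.22 / 0.081 = 2.7160
k* = 2.7160^(1/0.56) ≈ 5.9549
y* = (k*)^α = 5.9549^0.44 ≈ 2.1925

y* = 2.193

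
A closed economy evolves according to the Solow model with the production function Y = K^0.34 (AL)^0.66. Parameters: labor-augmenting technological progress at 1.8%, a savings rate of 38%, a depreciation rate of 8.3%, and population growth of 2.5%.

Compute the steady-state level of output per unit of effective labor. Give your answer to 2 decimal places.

At the steady state, Δk = 0, so s·k^α = (n + g + δ)·k.
Rearranging, k^(1−α) = s / (n + g + δ).
k^0.66 = 0.38 / (0.025 + 0.018 + 0.083) = 0.38 / 0.126 = 3.0159
k* = 3.0159^(1/0.66) ≈ 5.3259
y* = (k*)^α = 5.3259^0.34 ≈ 1.7659

y* ≈ 1.77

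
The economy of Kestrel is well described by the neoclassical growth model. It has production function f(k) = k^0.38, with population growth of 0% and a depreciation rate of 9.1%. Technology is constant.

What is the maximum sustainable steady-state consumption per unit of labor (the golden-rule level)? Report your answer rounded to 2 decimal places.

At the golden rule, f'(k) = n + δ, so α·k^(α−1) = n + δ and k_gold = (α/(n + δ))^(1/(1−α)).
k_gold = (0.38/0.091)^(1/0.62) = 4.1758^1.6129 ≈ 10.0275
c_gold = f(k_gold) − (n + δ)·k_gold = 2.4013 − 0.091×10.0275 ≈ 1.4888

c_gold ≈ 1.49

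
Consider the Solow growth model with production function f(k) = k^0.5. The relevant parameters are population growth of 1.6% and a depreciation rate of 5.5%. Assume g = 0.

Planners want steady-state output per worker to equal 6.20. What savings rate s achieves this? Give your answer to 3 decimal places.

s ≈ 0.440

In steady state, investment equals break-even investment: s·k^α = (n + δ)·k.
Since y* = [s/(n + δ)]^(α/(1−α)), we have s/(n + δ) = (y*)^((1−α)/α) = 6.20^1 = 6.2000.
Therefore s = 6.2000 × (n + δ) = 6.2000 × 0.071 = 0.4402.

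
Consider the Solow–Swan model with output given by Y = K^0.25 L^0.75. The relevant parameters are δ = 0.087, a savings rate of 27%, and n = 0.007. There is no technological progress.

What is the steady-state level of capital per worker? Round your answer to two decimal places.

k* = 4.08

In steady state, investment equals break-even investment: s·k^α = (n + δ)·k.
Rearranging, k^(1−α) = s / (n + δ).
k^0.75 = 0.27 / (0.007 + 0.087) = 0.27 / 0.094 = 2.8723
k* = 2.8723^(1/0.75) ≈ 4.0829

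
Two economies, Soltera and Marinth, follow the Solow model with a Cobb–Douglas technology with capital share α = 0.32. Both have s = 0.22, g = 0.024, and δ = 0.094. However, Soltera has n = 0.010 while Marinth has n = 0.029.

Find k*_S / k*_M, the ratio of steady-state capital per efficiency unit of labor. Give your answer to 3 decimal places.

ratio ≈ 1.226

Steady-state k* = [s/(n + g + δ)]^(1/(1−α)), so the ratio is [ (s_S/(n + g + δ)_S) / (s_M/(n + g + δ)_M) ]^1.4706.
s_S/(n + g + δ)_S = 0.22/0.128 = 1.7188; s_M/(n + g + δ)_M = 0.22/0.147 = 1.4966.
Ratio = (1.7188/1.4966)^1.4706 = 1.1485^1.4706 ≈ 1.2258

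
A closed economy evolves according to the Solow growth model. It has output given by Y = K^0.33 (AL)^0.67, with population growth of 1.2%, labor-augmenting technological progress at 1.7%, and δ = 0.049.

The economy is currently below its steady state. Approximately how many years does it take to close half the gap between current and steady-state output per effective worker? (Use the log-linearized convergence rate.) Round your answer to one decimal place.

about 13.3 years

Near the steady state the convergence rate is λ = (1 − α)(n + g + δ).
λ = (1 − 0.33) × 0.078 = 0.67 × 0.078 = 0.05226
Half-life = ln 2 / λ = 0.6931 / 0.05226 ≈ 13.26 years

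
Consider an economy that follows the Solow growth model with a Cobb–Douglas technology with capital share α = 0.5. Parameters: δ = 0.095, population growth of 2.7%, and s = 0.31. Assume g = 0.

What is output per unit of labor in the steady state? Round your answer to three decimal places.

Steady state requires s·f(k) = (n + δ)·k, i.e. s·k^α = (n + δ)·k.
Rearranging, k^(1−α) = s / (n + δ).
k^0.5 = 0.31 / (0.027 + 0.095) = 0.31 / 0.122 = 2.5410
k* = 2.5410^(1/0.5) ≈ 6.4567
y* = (k*)^α = 6.4567^0.5 ≈ 2.5410

y* = 2.541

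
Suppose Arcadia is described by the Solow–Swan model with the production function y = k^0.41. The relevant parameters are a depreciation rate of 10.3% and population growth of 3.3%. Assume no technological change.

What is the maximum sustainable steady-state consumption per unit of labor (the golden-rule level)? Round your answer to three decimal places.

At the golden rule, f'(k) = n + δ, so α·k^(α−1) = n + δ and k_gold = (α/(n + δ))^(1/(1−α)).
k_gold = (0.41/0.136)^(1/0.59) = 3.0147^1.6949 ≈ 6.4904
c_gold = f(k_gold) − (n + δ)·k_gold = 2.1529 − 0.136×6.4904 ≈ 1.2702

c_gold ≈ 1.270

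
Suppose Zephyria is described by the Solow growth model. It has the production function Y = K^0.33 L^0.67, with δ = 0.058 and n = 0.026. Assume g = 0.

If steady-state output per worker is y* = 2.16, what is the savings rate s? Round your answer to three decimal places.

s ≈ 0.401

At the steady state, Δk = 0, so s·k^α = (n + δ)·k.
Since y* = [s/(n + δ)]^(α/(1−α)), we have s/(n + δ) = (y*)^((1−α)/α) = 2.16^2.0303 = 4.7757.
Therefore s = 4.7757 × (n + δ) = 4.7757 × 0.084 = 0.4012.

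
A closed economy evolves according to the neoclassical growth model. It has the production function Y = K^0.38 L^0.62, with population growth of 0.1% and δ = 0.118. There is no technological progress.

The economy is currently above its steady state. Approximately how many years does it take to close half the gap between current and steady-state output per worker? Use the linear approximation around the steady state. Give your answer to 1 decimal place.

t_½ ≈ 9.4 years

Near the steady state the convergence rate is λ = (1 − α)(n + δ).
λ = (1 − 0.38) × 0.119 = 0.62 × 0.119 = 0.07378
Half-life = ln 2 / λ = 0.6931 / 0.07378 ≈ 9.39 years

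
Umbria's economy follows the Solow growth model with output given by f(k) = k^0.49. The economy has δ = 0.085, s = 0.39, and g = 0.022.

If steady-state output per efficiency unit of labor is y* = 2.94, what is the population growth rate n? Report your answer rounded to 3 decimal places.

n ≈ 0.020

Steady state requires s·f(k) = (n + g + δ)·k, i.e. s·k^α = (n + g + δ)·k.
Since y* = [s/(n + g + δ)]^(α/(1−α)), we have s/(n + g + δ) = (y*)^((1−α)/α) = 2.94^1.0408 = 3.0722.
Therefore n + g + δ = s / 3.0722 = 0.39 / 3.0722 = 0.1269, so n = 0.1269 − 0.107 = 0.0199.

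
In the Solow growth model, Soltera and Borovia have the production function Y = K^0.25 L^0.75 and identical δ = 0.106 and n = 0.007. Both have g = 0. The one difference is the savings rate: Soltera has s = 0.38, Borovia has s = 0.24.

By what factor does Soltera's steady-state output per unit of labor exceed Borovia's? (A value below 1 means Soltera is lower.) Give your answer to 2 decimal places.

Steady-state y* = [s/(n + δ)]^(α/(1−α)), so the ratio is [ (s_S/(n + δ)_S) / (s_B/(n + δ)_B) ]^0.3333.
s_S/(n + δ)_S = 0.38/0.113 = 3.3628; s_B/(n + δ)_B = 0.24/0.113 = 2.1239.
Ratio = (3.3628/2.1239)^0.3333 = 1.5833^0.3333 ≈ 1.1655

y*_S / y*_B ≈ 1.17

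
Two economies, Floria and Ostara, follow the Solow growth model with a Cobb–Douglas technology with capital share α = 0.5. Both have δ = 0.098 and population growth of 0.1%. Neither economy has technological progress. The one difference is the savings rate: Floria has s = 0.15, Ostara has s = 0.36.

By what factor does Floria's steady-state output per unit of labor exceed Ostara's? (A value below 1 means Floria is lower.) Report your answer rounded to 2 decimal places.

Steady-state y* = [s/(n + δ)]^(α/(1−α)), so the ratio is [ (s_F/(n + δ)_F) / (s_O/(n + δ)_O) ]^1.
s_F/(n + δ)_F = 0.15/0.099 = 1.5152; s_O/(n + δ)_O = 0.36/0.099 = 3.6364.
Ratio = (1.5152/3.6364)^1 = 0.4167^1 ≈ 0.4167

ratio ≈ 0.42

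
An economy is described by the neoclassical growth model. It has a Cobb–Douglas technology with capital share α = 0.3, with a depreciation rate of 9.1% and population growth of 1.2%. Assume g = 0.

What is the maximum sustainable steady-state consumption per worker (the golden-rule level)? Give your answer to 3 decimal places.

c_gold ≈ 1.107

At the golden rule, f'(k) = n + δ, so α·k^(α−1) = n + δ and k_gold = (α/(n + δ))^(1/(1−α)).
k_gold = (0.3/0.103)^(1/0.7) = 2.9126^1.4286 ≈ 4.6054
c_gold = f(k_gold) − (n + δ)·k_gold = 1.5812 − 0.103×4.6054 ≈ 1.1068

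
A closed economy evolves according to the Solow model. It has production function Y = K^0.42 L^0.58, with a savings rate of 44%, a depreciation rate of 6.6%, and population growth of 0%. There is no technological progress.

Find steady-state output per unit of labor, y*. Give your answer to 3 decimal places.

At the steady state, Δk = 0, so s·k^α = (n + δ)·k.
Dividing both sides by k: k^(1−α) = s / (n + δ).
k^0.58 = 0.44 / (0.000 + 0.066) = 0.44 / 0.066 = 6.6667
k* = 6.6667^(1/0.58) ≈ 26.3352
y* = (k*)^α = 26.3352^0.42 ≈ 3.9503

y* ≈ 3.950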